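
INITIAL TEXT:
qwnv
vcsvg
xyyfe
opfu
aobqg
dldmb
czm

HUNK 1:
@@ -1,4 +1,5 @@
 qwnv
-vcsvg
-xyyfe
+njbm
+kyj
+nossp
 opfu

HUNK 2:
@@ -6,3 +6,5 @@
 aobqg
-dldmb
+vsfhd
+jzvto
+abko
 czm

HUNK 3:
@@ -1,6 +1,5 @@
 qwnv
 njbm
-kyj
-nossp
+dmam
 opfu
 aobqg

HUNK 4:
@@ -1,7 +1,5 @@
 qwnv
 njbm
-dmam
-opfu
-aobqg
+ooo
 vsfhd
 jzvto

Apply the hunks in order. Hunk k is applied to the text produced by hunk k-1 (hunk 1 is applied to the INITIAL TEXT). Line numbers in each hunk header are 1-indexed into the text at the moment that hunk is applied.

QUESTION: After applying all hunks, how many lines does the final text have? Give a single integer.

Hunk 1: at line 1 remove [vcsvg,xyyfe] add [njbm,kyj,nossp] -> 8 lines: qwnv njbm kyj nossp opfu aobqg dldmb czm
Hunk 2: at line 6 remove [dldmb] add [vsfhd,jzvto,abko] -> 10 lines: qwnv njbm kyj nossp opfu aobqg vsfhd jzvto abko czm
Hunk 3: at line 1 remove [kyj,nossp] add [dmam] -> 9 lines: qwnv njbm dmam opfu aobqg vsfhd jzvto abko czm
Hunk 4: at line 1 remove [dmam,opfu,aobqg] add [ooo] -> 7 lines: qwnv njbm ooo vsfhd jzvto abko czm
Final line count: 7

Answer: 7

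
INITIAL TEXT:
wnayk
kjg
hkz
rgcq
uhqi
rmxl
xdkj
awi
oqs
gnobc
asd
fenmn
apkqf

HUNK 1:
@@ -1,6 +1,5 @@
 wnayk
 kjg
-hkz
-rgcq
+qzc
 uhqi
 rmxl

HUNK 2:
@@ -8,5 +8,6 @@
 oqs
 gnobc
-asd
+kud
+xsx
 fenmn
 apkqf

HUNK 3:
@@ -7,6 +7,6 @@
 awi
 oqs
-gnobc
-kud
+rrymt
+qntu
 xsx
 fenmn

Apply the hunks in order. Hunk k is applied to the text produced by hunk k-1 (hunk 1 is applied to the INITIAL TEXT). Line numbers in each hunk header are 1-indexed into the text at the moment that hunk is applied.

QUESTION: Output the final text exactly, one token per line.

Answer: wnayk
kjg
qzc
uhqi
rmxl
xdkj
awi
oqs
rrymt
qntu
xsx
fenmn
apkqf

Derivation:
Hunk 1: at line 1 remove [hkz,rgcq] add [qzc] -> 12 lines: wnayk kjg qzc uhqi rmxl xdkj awi oqs gnobc asd fenmn apkqf
Hunk 2: at line 8 remove [asd] add [kud,xsx] -> 13 lines: wnayk kjg qzc uhqi rmxl xdkj awi oqs gnobc kud xsx fenmn apkqf
Hunk 3: at line 7 remove [gnobc,kud] add [rrymt,qntu] -> 13 lines: wnayk kjg qzc uhqi rmxl xdkj awi oqs rrymt qntu xsx fenmn apkqf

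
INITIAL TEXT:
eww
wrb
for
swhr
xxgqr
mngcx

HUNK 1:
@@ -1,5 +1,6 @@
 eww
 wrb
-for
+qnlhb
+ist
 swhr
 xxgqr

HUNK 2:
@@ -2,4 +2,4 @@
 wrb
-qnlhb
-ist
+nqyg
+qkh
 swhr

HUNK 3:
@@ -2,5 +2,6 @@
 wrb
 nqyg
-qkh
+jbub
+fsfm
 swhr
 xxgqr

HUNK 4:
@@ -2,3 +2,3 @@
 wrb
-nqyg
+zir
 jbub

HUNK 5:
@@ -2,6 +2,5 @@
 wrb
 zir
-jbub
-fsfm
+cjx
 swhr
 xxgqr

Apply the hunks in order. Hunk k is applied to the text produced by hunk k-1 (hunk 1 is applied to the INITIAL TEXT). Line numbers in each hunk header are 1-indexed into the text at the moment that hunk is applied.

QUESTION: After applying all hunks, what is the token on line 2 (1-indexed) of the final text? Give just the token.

Hunk 1: at line 1 remove [for] add [qnlhb,ist] -> 7 lines: eww wrb qnlhb ist swhr xxgqr mngcx
Hunk 2: at line 2 remove [qnlhb,ist] add [nqyg,qkh] -> 7 lines: eww wrb nqyg qkh swhr xxgqr mngcx
Hunk 3: at line 2 remove [qkh] add [jbub,fsfm] -> 8 lines: eww wrb nqyg jbub fsfm swhr xxgqr mngcx
Hunk 4: at line 2 remove [nqyg] add [zir] -> 8 lines: eww wrb zir jbub fsfm swhr xxgqr mngcx
Hunk 5: at line 2 remove [jbub,fsfm] add [cjx] -> 7 lines: eww wrb zir cjx swhr xxgqr mngcx
Final line 2: wrb

Answer: wrb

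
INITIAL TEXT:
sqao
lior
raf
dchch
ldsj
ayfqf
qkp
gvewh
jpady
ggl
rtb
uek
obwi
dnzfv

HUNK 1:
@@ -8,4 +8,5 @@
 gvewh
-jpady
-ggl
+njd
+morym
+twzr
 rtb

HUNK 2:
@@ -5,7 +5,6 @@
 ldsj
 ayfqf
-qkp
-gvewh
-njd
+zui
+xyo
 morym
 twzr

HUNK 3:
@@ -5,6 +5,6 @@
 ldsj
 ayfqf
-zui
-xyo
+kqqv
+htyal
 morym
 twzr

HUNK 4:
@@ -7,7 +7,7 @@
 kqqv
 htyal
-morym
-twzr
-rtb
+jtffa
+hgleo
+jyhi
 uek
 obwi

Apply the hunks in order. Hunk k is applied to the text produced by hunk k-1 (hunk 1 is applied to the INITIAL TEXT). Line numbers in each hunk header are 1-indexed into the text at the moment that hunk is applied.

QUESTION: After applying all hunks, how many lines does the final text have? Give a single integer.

Answer: 14

Derivation:
Hunk 1: at line 8 remove [jpady,ggl] add [njd,morym,twzr] -> 15 lines: sqao lior raf dchch ldsj ayfqf qkp gvewh njd morym twzr rtb uek obwi dnzfv
Hunk 2: at line 5 remove [qkp,gvewh,njd] add [zui,xyo] -> 14 lines: sqao lior raf dchch ldsj ayfqf zui xyo morym twzr rtb uek obwi dnzfv
Hunk 3: at line 5 remove [zui,xyo] add [kqqv,htyal] -> 14 lines: sqao lior raf dchch ldsj ayfqf kqqv htyal morym twzr rtb uek obwi dnzfv
Hunk 4: at line 7 remove [morym,twzr,rtb] add [jtffa,hgleo,jyhi] -> 14 lines: sqao lior raf dchch ldsj ayfqf kqqv htyal jtffa hgleo jyhi uek obwi dnzfv
Final line count: 14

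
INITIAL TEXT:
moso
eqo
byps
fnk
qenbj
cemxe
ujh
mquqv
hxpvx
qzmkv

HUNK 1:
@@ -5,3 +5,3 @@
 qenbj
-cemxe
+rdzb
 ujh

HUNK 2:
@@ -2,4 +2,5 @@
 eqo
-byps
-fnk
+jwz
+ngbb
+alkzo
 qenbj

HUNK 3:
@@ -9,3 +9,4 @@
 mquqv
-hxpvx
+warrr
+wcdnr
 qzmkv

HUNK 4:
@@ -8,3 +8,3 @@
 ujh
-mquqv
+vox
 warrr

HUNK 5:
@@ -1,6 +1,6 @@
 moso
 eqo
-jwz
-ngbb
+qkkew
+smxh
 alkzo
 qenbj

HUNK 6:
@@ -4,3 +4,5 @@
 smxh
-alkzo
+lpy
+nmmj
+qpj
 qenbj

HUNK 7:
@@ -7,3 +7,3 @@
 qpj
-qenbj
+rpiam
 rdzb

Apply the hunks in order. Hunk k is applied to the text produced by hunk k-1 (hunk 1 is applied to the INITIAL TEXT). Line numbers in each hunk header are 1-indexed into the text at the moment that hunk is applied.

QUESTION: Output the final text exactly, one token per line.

Hunk 1: at line 5 remove [cemxe] add [rdzb] -> 10 lines: moso eqo byps fnk qenbj rdzb ujh mquqv hxpvx qzmkv
Hunk 2: at line 2 remove [byps,fnk] add [jwz,ngbb,alkzo] -> 11 lines: moso eqo jwz ngbb alkzo qenbj rdzb ujh mquqv hxpvx qzmkv
Hunk 3: at line 9 remove [hxpvx] add [warrr,wcdnr] -> 12 lines: moso eqo jwz ngbb alkzo qenbj rdzb ujh mquqv warrr wcdnr qzmkv
Hunk 4: at line 8 remove [mquqv] add [vox] -> 12 lines: moso eqo jwz ngbb alkzo qenbj rdzb ujh vox warrr wcdnr qzmkv
Hunk 5: at line 1 remove [jwz,ngbb] add [qkkew,smxh] -> 12 lines: moso eqo qkkew smxh alkzo qenbj rdzb ujh vox warrr wcdnr qzmkv
Hunk 6: at line 4 remove [alkzo] add [lpy,nmmj,qpj] -> 14 lines: moso eqo qkkew smxh lpy nmmj qpj qenbj rdzb ujh vox warrr wcdnr qzmkv
Hunk 7: at line 7 remove [qenbj] add [rpiam] -> 14 lines: moso eqo qkkew smxh lpy nmmj qpj rpiam rdzb ujh vox warrr wcdnr qzmkv

Answer: moso
eqo
qkkew
smxh
lpy
nmmj
qpj
rpiam
rdzb
ujh
vox
warrr
wcdnr
qzmkv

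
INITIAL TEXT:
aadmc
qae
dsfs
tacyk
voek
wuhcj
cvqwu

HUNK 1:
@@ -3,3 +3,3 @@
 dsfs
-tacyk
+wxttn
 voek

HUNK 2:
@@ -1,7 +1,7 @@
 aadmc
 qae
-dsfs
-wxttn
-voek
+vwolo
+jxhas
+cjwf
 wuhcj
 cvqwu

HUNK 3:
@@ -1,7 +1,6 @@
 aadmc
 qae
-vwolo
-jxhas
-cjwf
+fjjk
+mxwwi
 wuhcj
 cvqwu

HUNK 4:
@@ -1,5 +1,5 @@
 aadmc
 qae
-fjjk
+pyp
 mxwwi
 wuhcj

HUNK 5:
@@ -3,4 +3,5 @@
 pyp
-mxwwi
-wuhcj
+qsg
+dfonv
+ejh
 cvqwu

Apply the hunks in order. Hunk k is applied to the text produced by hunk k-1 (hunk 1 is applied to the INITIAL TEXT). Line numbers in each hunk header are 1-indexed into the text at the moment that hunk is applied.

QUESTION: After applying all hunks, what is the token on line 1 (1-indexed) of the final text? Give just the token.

Answer: aadmc

Derivation:
Hunk 1: at line 3 remove [tacyk] add [wxttn] -> 7 lines: aadmc qae dsfs wxttn voek wuhcj cvqwu
Hunk 2: at line 1 remove [dsfs,wxttn,voek] add [vwolo,jxhas,cjwf] -> 7 lines: aadmc qae vwolo jxhas cjwf wuhcj cvqwu
Hunk 3: at line 1 remove [vwolo,jxhas,cjwf] add [fjjk,mxwwi] -> 6 lines: aadmc qae fjjk mxwwi wuhcj cvqwu
Hunk 4: at line 1 remove [fjjk] add [pyp] -> 6 lines: aadmc qae pyp mxwwi wuhcj cvqwu
Hunk 5: at line 3 remove [mxwwi,wuhcj] add [qsg,dfonv,ejh] -> 7 lines: aadmc qae pyp qsg dfonv ejh cvqwu
Final line 1: aadmc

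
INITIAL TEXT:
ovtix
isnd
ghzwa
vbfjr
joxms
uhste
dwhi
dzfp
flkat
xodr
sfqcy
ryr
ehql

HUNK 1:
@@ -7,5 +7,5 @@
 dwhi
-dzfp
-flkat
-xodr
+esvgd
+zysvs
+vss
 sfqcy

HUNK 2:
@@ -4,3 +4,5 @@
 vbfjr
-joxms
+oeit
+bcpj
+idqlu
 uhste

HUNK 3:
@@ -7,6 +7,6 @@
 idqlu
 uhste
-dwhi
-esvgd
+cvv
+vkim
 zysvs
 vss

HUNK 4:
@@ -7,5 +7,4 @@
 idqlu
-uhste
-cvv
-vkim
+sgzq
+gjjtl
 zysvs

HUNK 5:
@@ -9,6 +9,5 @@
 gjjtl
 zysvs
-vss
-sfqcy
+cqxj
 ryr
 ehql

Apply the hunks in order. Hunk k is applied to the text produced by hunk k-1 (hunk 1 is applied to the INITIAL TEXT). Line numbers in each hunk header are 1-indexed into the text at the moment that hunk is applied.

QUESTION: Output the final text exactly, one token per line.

Answer: ovtix
isnd
ghzwa
vbfjr
oeit
bcpj
idqlu
sgzq
gjjtl
zysvs
cqxj
ryr
ehql

Derivation:
Hunk 1: at line 7 remove [dzfp,flkat,xodr] add [esvgd,zysvs,vss] -> 13 lines: ovtix isnd ghzwa vbfjr joxms uhste dwhi esvgd zysvs vss sfqcy ryr ehql
Hunk 2: at line 4 remove [joxms] add [oeit,bcpj,idqlu] -> 15 lines: ovtix isnd ghzwa vbfjr oeit bcpj idqlu uhste dwhi esvgd zysvs vss sfqcy ryr ehql
Hunk 3: at line 7 remove [dwhi,esvgd] add [cvv,vkim] -> 15 lines: ovtix isnd ghzwa vbfjr oeit bcpj idqlu uhste cvv vkim zysvs vss sfqcy ryr ehql
Hunk 4: at line 7 remove [uhste,cvv,vkim] add [sgzq,gjjtl] -> 14 lines: ovtix isnd ghzwa vbfjr oeit bcpj idqlu sgzq gjjtl zysvs vss sfqcy ryr ehql
Hunk 5: at line 9 remove [vss,sfqcy] add [cqxj] -> 13 lines: ovtix isnd ghzwa vbfjr oeit bcpj idqlu sgzq gjjtl zysvs cqxj ryr ehql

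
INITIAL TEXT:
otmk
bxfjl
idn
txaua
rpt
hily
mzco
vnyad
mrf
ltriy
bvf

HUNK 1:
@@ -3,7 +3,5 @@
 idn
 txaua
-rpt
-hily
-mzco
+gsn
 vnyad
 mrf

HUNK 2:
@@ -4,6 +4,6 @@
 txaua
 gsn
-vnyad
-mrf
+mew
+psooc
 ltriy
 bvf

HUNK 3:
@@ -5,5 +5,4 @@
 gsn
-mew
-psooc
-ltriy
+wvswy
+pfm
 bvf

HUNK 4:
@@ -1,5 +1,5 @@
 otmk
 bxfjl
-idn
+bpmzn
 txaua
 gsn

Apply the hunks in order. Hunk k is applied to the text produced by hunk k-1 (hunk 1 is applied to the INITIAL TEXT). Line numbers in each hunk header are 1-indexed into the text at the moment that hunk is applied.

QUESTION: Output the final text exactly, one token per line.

Hunk 1: at line 3 remove [rpt,hily,mzco] add [gsn] -> 9 lines: otmk bxfjl idn txaua gsn vnyad mrf ltriy bvf
Hunk 2: at line 4 remove [vnyad,mrf] add [mew,psooc] -> 9 lines: otmk bxfjl idn txaua gsn mew psooc ltriy bvf
Hunk 3: at line 5 remove [mew,psooc,ltriy] add [wvswy,pfm] -> 8 lines: otmk bxfjl idn txaua gsn wvswy pfm bvf
Hunk 4: at line 1 remove [idn] add [bpmzn] -> 8 lines: otmk bxfjl bpmzn txaua gsn wvswy pfm bvf

Answer: otmk
bxfjl
bpmzn
txaua
gsn
wvswy
pfm
bvf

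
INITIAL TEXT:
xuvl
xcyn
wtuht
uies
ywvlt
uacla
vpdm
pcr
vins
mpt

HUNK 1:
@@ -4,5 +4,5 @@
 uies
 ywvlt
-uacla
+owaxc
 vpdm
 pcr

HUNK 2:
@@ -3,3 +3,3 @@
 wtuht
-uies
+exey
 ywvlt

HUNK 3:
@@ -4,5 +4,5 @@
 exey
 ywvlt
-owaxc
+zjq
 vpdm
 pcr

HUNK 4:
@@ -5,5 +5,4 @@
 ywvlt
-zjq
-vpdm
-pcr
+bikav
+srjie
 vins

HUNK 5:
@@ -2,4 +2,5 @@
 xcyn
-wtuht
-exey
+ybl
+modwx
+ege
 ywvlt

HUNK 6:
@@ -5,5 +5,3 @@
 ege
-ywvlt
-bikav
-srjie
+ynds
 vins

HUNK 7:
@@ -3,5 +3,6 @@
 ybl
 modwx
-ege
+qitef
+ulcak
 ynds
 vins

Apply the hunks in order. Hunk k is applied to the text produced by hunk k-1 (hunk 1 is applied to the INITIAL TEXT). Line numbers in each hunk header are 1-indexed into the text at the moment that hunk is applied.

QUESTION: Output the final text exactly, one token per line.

Hunk 1: at line 4 remove [uacla] add [owaxc] -> 10 lines: xuvl xcyn wtuht uies ywvlt owaxc vpdm pcr vins mpt
Hunk 2: at line 3 remove [uies] add [exey] -> 10 lines: xuvl xcyn wtuht exey ywvlt owaxc vpdm pcr vins mpt
Hunk 3: at line 4 remove [owaxc] add [zjq] -> 10 lines: xuvl xcyn wtuht exey ywvlt zjq vpdm pcr vins mpt
Hunk 4: at line 5 remove [zjq,vpdm,pcr] add [bikav,srjie] -> 9 lines: xuvl xcyn wtuht exey ywvlt bikav srjie vins mpt
Hunk 5: at line 2 remove [wtuht,exey] add [ybl,modwx,ege] -> 10 lines: xuvl xcyn ybl modwx ege ywvlt bikav srjie vins mpt
Hunk 6: at line 5 remove [ywvlt,bikav,srjie] add [ynds] -> 8 lines: xuvl xcyn ybl modwx ege ynds vins mpt
Hunk 7: at line 3 remove [ege] add [qitef,ulcak] -> 9 lines: xuvl xcyn ybl modwx qitef ulcak ynds vins mpt

Answer: xuvl
xcyn
ybl
modwx
qitef
ulcak
ynds
vins
mpt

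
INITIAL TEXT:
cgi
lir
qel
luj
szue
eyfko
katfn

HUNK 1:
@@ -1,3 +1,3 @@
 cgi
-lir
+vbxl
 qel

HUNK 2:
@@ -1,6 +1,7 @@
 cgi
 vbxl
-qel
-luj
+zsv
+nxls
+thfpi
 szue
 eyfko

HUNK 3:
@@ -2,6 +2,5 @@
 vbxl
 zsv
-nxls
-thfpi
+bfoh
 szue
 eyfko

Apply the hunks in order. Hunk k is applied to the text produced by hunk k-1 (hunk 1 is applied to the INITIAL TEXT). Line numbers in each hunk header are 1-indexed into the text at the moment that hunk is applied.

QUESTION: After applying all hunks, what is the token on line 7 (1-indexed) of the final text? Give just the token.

Answer: katfn

Derivation:
Hunk 1: at line 1 remove [lir] add [vbxl] -> 7 lines: cgi vbxl qel luj szue eyfko katfn
Hunk 2: at line 1 remove [qel,luj] add [zsv,nxls,thfpi] -> 8 lines: cgi vbxl zsv nxls thfpi szue eyfko katfn
Hunk 3: at line 2 remove [nxls,thfpi] add [bfoh] -> 7 lines: cgi vbxl zsv bfoh szue eyfko katfn
Final line 7: katfn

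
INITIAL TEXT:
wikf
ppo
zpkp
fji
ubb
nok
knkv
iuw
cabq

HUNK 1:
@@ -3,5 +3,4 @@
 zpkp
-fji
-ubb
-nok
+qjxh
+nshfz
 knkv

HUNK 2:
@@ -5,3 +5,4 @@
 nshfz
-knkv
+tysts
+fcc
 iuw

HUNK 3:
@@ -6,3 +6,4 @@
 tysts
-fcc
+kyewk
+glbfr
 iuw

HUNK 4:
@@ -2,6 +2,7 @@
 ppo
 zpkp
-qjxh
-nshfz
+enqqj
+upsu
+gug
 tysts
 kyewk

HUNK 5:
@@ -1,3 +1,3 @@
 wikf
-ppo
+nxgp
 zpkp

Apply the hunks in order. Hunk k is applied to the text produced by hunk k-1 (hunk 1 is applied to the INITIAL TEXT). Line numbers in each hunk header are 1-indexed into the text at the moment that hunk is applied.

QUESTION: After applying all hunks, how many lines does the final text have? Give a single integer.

Hunk 1: at line 3 remove [fji,ubb,nok] add [qjxh,nshfz] -> 8 lines: wikf ppo zpkp qjxh nshfz knkv iuw cabq
Hunk 2: at line 5 remove [knkv] add [tysts,fcc] -> 9 lines: wikf ppo zpkp qjxh nshfz tysts fcc iuw cabq
Hunk 3: at line 6 remove [fcc] add [kyewk,glbfr] -> 10 lines: wikf ppo zpkp qjxh nshfz tysts kyewk glbfr iuw cabq
Hunk 4: at line 2 remove [qjxh,nshfz] add [enqqj,upsu,gug] -> 11 lines: wikf ppo zpkp enqqj upsu gug tysts kyewk glbfr iuw cabq
Hunk 5: at line 1 remove [ppo] add [nxgp] -> 11 lines: wikf nxgp zpkp enqqj upsu gug tysts kyewk glbfr iuw cabq
Final line count: 11

Answer: 11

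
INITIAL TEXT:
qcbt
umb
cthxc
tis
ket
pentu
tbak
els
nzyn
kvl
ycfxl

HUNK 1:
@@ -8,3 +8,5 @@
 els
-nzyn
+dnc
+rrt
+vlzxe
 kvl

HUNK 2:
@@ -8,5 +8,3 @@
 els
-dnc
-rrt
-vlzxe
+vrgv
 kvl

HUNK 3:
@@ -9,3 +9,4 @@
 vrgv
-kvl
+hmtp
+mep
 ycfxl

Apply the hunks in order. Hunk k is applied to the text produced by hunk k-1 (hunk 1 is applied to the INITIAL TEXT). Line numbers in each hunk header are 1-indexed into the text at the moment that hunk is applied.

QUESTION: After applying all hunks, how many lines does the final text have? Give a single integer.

Hunk 1: at line 8 remove [nzyn] add [dnc,rrt,vlzxe] -> 13 lines: qcbt umb cthxc tis ket pentu tbak els dnc rrt vlzxe kvl ycfxl
Hunk 2: at line 8 remove [dnc,rrt,vlzxe] add [vrgv] -> 11 lines: qcbt umb cthxc tis ket pentu tbak els vrgv kvl ycfxl
Hunk 3: at line 9 remove [kvl] add [hmtp,mep] -> 12 lines: qcbt umb cthxc tis ket pentu tbak els vrgv hmtp mep ycfxl
Final line count: 12

Answer: 12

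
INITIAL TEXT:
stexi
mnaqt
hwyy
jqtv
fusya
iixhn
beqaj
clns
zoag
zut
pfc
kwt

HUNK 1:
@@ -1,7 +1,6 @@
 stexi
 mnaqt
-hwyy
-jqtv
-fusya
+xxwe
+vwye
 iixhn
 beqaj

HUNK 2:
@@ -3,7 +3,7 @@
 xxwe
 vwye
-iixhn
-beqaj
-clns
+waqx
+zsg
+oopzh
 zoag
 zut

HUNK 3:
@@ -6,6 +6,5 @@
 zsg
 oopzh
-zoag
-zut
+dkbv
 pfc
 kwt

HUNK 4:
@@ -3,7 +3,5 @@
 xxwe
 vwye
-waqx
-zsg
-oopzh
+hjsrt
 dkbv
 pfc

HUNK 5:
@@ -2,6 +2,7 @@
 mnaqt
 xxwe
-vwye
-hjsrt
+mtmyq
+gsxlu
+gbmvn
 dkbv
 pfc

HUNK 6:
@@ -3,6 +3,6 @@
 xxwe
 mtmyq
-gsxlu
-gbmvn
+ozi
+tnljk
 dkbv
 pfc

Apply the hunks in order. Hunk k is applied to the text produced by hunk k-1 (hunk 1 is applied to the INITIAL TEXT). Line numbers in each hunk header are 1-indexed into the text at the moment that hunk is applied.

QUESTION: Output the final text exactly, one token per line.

Answer: stexi
mnaqt
xxwe
mtmyq
ozi
tnljk
dkbv
pfc
kwt

Derivation:
Hunk 1: at line 1 remove [hwyy,jqtv,fusya] add [xxwe,vwye] -> 11 lines: stexi mnaqt xxwe vwye iixhn beqaj clns zoag zut pfc kwt
Hunk 2: at line 3 remove [iixhn,beqaj,clns] add [waqx,zsg,oopzh] -> 11 lines: stexi mnaqt xxwe vwye waqx zsg oopzh zoag zut pfc kwt
Hunk 3: at line 6 remove [zoag,zut] add [dkbv] -> 10 lines: stexi mnaqt xxwe vwye waqx zsg oopzh dkbv pfc kwt
Hunk 4: at line 3 remove [waqx,zsg,oopzh] add [hjsrt] -> 8 lines: stexi mnaqt xxwe vwye hjsrt dkbv pfc kwt
Hunk 5: at line 2 remove [vwye,hjsrt] add [mtmyq,gsxlu,gbmvn] -> 9 lines: stexi mnaqt xxwe mtmyq gsxlu gbmvn dkbv pfc kwt
Hunk 6: at line 3 remove [gsxlu,gbmvn] add [ozi,tnljk] -> 9 lines: stexi mnaqt xxwe mtmyq ozi tnljk dkbv pfc kwt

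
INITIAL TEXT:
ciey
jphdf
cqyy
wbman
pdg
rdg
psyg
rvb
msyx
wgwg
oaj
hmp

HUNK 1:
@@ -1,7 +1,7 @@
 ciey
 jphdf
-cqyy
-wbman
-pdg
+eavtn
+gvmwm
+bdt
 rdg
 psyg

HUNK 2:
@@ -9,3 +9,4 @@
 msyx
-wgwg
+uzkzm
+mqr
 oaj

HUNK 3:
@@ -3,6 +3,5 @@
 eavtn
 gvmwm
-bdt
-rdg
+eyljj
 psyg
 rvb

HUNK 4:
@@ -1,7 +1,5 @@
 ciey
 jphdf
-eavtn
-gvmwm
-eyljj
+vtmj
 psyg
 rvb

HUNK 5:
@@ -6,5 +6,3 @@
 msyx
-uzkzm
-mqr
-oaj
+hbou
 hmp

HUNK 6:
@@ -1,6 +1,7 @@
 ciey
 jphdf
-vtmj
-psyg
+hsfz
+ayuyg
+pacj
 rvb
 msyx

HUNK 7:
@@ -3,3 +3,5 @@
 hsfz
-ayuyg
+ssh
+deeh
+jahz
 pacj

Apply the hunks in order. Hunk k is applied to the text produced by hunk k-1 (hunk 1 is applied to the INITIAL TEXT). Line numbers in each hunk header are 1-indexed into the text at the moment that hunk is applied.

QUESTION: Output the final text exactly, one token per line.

Answer: ciey
jphdf
hsfz
ssh
deeh
jahz
pacj
rvb
msyx
hbou
hmp

Derivation:
Hunk 1: at line 1 remove [cqyy,wbman,pdg] add [eavtn,gvmwm,bdt] -> 12 lines: ciey jphdf eavtn gvmwm bdt rdg psyg rvb msyx wgwg oaj hmp
Hunk 2: at line 9 remove [wgwg] add [uzkzm,mqr] -> 13 lines: ciey jphdf eavtn gvmwm bdt rdg psyg rvb msyx uzkzm mqr oaj hmp
Hunk 3: at line 3 remove [bdt,rdg] add [eyljj] -> 12 lines: ciey jphdf eavtn gvmwm eyljj psyg rvb msyx uzkzm mqr oaj hmp
Hunk 4: at line 1 remove [eavtn,gvmwm,eyljj] add [vtmj] -> 10 lines: ciey jphdf vtmj psyg rvb msyx uzkzm mqr oaj hmp
Hunk 5: at line 6 remove [uzkzm,mqr,oaj] add [hbou] -> 8 lines: ciey jphdf vtmj psyg rvb msyx hbou hmp
Hunk 6: at line 1 remove [vtmj,psyg] add [hsfz,ayuyg,pacj] -> 9 lines: ciey jphdf hsfz ayuyg pacj rvb msyx hbou hmp
Hunk 7: at line 3 remove [ayuyg] add [ssh,deeh,jahz] -> 11 lines: ciey jphdf hsfz ssh deeh jahz pacj rvb msyx hbou hmp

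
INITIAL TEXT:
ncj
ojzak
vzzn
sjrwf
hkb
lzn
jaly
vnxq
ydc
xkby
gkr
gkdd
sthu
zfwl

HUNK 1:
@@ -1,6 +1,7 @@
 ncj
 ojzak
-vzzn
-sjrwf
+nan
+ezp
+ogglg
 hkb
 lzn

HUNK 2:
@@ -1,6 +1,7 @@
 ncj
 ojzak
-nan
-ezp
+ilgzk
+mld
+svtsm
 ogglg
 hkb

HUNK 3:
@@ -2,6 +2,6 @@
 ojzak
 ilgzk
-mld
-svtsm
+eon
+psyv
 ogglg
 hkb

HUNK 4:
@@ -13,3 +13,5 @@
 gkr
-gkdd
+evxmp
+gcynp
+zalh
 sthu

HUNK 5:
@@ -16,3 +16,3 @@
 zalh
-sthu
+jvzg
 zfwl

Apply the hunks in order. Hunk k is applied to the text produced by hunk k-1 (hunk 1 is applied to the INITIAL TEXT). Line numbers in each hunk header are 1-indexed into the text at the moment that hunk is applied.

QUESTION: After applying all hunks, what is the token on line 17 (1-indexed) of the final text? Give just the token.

Hunk 1: at line 1 remove [vzzn,sjrwf] add [nan,ezp,ogglg] -> 15 lines: ncj ojzak nan ezp ogglg hkb lzn jaly vnxq ydc xkby gkr gkdd sthu zfwl
Hunk 2: at line 1 remove [nan,ezp] add [ilgzk,mld,svtsm] -> 16 lines: ncj ojzak ilgzk mld svtsm ogglg hkb lzn jaly vnxq ydc xkby gkr gkdd sthu zfwl
Hunk 3: at line 2 remove [mld,svtsm] add [eon,psyv] -> 16 lines: ncj ojzak ilgzk eon psyv ogglg hkb lzn jaly vnxq ydc xkby gkr gkdd sthu zfwl
Hunk 4: at line 13 remove [gkdd] add [evxmp,gcynp,zalh] -> 18 lines: ncj ojzak ilgzk eon psyv ogglg hkb lzn jaly vnxq ydc xkby gkr evxmp gcynp zalh sthu zfwl
Hunk 5: at line 16 remove [sthu] add [jvzg] -> 18 lines: ncj ojzak ilgzk eon psyv ogglg hkb lzn jaly vnxq ydc xkby gkr evxmp gcynp zalh jvzg zfwl
Final line 17: jvzg

Answer: jvzg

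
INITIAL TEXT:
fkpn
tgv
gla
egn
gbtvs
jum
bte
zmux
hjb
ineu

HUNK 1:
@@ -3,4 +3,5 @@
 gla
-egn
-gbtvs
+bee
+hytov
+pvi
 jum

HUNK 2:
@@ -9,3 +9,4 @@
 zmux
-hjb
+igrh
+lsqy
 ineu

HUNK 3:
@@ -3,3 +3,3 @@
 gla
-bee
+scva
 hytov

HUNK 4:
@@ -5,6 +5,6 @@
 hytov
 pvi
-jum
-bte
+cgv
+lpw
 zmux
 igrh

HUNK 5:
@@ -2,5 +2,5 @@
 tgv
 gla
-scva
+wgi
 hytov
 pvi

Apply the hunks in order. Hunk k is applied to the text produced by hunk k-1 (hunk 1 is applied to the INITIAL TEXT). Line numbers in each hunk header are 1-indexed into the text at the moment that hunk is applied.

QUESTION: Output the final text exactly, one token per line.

Answer: fkpn
tgv
gla
wgi
hytov
pvi
cgv
lpw
zmux
igrh
lsqy
ineu

Derivation:
Hunk 1: at line 3 remove [egn,gbtvs] add [bee,hytov,pvi] -> 11 lines: fkpn tgv gla bee hytov pvi jum bte zmux hjb ineu
Hunk 2: at line 9 remove [hjb] add [igrh,lsqy] -> 12 lines: fkpn tgv gla bee hytov pvi jum bte zmux igrh lsqy ineu
Hunk 3: at line 3 remove [bee] add [scva] -> 12 lines: fkpn tgv gla scva hytov pvi jum bte zmux igrh lsqy ineu
Hunk 4: at line 5 remove [jum,bte] add [cgv,lpw] -> 12 lines: fkpn tgv gla scva hytov pvi cgv lpw zmux igrh lsqy ineu
Hunk 5: at line 2 remove [scva] add [wgi] -> 12 lines: fkpn tgv gla wgi hytov pvi cgv lpw zmux igrh lsqy ineu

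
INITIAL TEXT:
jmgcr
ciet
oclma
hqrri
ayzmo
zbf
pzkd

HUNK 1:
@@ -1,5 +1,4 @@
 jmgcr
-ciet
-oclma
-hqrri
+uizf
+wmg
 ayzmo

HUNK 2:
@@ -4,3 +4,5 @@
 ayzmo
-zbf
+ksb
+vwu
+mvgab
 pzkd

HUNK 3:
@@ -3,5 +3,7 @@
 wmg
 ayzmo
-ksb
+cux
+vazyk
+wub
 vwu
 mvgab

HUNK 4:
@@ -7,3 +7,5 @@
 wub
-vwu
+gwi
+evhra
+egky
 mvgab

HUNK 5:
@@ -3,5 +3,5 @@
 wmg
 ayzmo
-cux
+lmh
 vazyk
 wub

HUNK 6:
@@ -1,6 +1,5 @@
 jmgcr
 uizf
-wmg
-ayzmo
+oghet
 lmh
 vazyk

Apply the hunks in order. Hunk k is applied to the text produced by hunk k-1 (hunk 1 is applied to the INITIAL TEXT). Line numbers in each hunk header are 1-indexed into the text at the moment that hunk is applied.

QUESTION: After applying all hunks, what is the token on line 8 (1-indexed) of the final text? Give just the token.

Answer: evhra

Derivation:
Hunk 1: at line 1 remove [ciet,oclma,hqrri] add [uizf,wmg] -> 6 lines: jmgcr uizf wmg ayzmo zbf pzkd
Hunk 2: at line 4 remove [zbf] add [ksb,vwu,mvgab] -> 8 lines: jmgcr uizf wmg ayzmo ksb vwu mvgab pzkd
Hunk 3: at line 3 remove [ksb] add [cux,vazyk,wub] -> 10 lines: jmgcr uizf wmg ayzmo cux vazyk wub vwu mvgab pzkd
Hunk 4: at line 7 remove [vwu] add [gwi,evhra,egky] -> 12 lines: jmgcr uizf wmg ayzmo cux vazyk wub gwi evhra egky mvgab pzkd
Hunk 5: at line 3 remove [cux] add [lmh] -> 12 lines: jmgcr uizf wmg ayzmo lmh vazyk wub gwi evhra egky mvgab pzkd
Hunk 6: at line 1 remove [wmg,ayzmo] add [oghet] -> 11 lines: jmgcr uizf oghet lmh vazyk wub gwi evhra egky mvgab pzkd
Final line 8: evhra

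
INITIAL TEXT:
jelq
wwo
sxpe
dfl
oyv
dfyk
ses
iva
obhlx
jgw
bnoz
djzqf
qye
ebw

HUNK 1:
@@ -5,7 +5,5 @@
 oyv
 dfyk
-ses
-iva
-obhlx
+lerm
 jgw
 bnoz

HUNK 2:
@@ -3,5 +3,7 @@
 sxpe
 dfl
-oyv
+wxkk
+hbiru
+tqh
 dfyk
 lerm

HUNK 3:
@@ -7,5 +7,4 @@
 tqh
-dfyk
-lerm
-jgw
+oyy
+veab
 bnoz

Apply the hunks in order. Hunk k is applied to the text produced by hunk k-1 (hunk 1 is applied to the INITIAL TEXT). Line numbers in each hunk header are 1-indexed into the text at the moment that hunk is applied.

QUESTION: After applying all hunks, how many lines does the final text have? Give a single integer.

Hunk 1: at line 5 remove [ses,iva,obhlx] add [lerm] -> 12 lines: jelq wwo sxpe dfl oyv dfyk lerm jgw bnoz djzqf qye ebw
Hunk 2: at line 3 remove [oyv] add [wxkk,hbiru,tqh] -> 14 lines: jelq wwo sxpe dfl wxkk hbiru tqh dfyk lerm jgw bnoz djzqf qye ebw
Hunk 3: at line 7 remove [dfyk,lerm,jgw] add [oyy,veab] -> 13 lines: jelq wwo sxpe dfl wxkk hbiru tqh oyy veab bnoz djzqf qye ebw
Final line count: 13

Answer: 13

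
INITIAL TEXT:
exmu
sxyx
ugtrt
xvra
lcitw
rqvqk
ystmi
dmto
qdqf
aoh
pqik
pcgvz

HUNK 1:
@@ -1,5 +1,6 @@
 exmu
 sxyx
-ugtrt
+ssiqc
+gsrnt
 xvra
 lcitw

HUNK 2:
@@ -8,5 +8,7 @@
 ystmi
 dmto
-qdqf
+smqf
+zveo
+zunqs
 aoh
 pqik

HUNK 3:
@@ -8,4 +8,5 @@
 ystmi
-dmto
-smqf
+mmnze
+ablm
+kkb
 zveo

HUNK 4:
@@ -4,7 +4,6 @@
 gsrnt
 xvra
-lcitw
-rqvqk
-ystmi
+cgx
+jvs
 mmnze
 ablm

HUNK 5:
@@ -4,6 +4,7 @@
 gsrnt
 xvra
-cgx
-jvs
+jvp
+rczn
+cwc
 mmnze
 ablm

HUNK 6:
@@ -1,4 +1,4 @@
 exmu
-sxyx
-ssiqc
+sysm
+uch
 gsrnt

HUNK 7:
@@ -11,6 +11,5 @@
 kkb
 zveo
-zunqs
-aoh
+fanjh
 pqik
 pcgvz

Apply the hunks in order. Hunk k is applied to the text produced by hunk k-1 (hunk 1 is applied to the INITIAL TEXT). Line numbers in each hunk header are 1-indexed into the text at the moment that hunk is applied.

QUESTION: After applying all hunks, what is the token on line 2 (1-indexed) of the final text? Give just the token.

Answer: sysm

Derivation:
Hunk 1: at line 1 remove [ugtrt] add [ssiqc,gsrnt] -> 13 lines: exmu sxyx ssiqc gsrnt xvra lcitw rqvqk ystmi dmto qdqf aoh pqik pcgvz
Hunk 2: at line 8 remove [qdqf] add [smqf,zveo,zunqs] -> 15 lines: exmu sxyx ssiqc gsrnt xvra lcitw rqvqk ystmi dmto smqf zveo zunqs aoh pqik pcgvz
Hunk 3: at line 8 remove [dmto,smqf] add [mmnze,ablm,kkb] -> 16 lines: exmu sxyx ssiqc gsrnt xvra lcitw rqvqk ystmi mmnze ablm kkb zveo zunqs aoh pqik pcgvz
Hunk 4: at line 4 remove [lcitw,rqvqk,ystmi] add [cgx,jvs] -> 15 lines: exmu sxyx ssiqc gsrnt xvra cgx jvs mmnze ablm kkb zveo zunqs aoh pqik pcgvz
Hunk 5: at line 4 remove [cgx,jvs] add [jvp,rczn,cwc] -> 16 lines: exmu sxyx ssiqc gsrnt xvra jvp rczn cwc mmnze ablm kkb zveo zunqs aoh pqik pcgvz
Hunk 6: at line 1 remove [sxyx,ssiqc] add [sysm,uch] -> 16 lines: exmu sysm uch gsrnt xvra jvp rczn cwc mmnze ablm kkb zveo zunqs aoh pqik pcgvz
Hunk 7: at line 11 remove [zunqs,aoh] add [fanjh] -> 15 lines: exmu sysm uch gsrnt xvra jvp rczn cwc mmnze ablm kkb zveo fanjh pqik pcgvz
Final line 2: sysm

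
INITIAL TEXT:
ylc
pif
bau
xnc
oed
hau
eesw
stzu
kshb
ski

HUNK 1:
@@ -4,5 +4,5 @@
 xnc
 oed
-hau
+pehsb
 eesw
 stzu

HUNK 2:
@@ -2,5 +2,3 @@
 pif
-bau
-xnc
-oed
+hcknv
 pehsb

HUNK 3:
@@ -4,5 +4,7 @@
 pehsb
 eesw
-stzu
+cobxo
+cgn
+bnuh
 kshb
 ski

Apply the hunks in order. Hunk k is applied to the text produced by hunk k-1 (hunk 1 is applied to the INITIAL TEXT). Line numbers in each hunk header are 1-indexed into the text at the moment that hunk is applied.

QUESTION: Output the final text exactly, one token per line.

Hunk 1: at line 4 remove [hau] add [pehsb] -> 10 lines: ylc pif bau xnc oed pehsb eesw stzu kshb ski
Hunk 2: at line 2 remove [bau,xnc,oed] add [hcknv] -> 8 lines: ylc pif hcknv pehsb eesw stzu kshb ski
Hunk 3: at line 4 remove [stzu] add [cobxo,cgn,bnuh] -> 10 lines: ylc pif hcknv pehsb eesw cobxo cgn bnuh kshb ski

Answer: ylc
pif
hcknv
pehsb
eesw
cobxo
cgn
bnuh
kshb
ski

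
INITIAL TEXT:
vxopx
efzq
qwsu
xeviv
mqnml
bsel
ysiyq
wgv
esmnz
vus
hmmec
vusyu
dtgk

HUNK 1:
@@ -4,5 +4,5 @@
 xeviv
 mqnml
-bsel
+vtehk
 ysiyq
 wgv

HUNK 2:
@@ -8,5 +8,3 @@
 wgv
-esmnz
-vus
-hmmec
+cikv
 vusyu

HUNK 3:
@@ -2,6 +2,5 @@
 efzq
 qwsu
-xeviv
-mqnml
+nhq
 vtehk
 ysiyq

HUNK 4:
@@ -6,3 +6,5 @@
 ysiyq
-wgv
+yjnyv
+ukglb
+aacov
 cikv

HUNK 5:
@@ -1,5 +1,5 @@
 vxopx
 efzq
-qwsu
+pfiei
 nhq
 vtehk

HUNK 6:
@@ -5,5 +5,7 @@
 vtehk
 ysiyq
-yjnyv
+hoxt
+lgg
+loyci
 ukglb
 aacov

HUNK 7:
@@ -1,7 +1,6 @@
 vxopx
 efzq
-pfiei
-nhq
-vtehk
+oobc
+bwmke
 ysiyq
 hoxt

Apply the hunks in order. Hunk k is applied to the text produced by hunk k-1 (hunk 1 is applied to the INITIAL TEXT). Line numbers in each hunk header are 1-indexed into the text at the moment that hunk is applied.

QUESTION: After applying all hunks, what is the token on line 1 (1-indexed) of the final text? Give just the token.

Answer: vxopx

Derivation:
Hunk 1: at line 4 remove [bsel] add [vtehk] -> 13 lines: vxopx efzq qwsu xeviv mqnml vtehk ysiyq wgv esmnz vus hmmec vusyu dtgk
Hunk 2: at line 8 remove [esmnz,vus,hmmec] add [cikv] -> 11 lines: vxopx efzq qwsu xeviv mqnml vtehk ysiyq wgv cikv vusyu dtgk
Hunk 3: at line 2 remove [xeviv,mqnml] add [nhq] -> 10 lines: vxopx efzq qwsu nhq vtehk ysiyq wgv cikv vusyu dtgk
Hunk 4: at line 6 remove [wgv] add [yjnyv,ukglb,aacov] -> 12 lines: vxopx efzq qwsu nhq vtehk ysiyq yjnyv ukglb aacov cikv vusyu dtgk
Hunk 5: at line 1 remove [qwsu] add [pfiei] -> 12 lines: vxopx efzq pfiei nhq vtehk ysiyq yjnyv ukglb aacov cikv vusyu dtgk
Hunk 6: at line 5 remove [yjnyv] add [hoxt,lgg,loyci] -> 14 lines: vxopx efzq pfiei nhq vtehk ysiyq hoxt lgg loyci ukglb aacov cikv vusyu dtgk
Hunk 7: at line 1 remove [pfiei,nhq,vtehk] add [oobc,bwmke] -> 13 lines: vxopx efzq oobc bwmke ysiyq hoxt lgg loyci ukglb aacov cikv vusyu dtgk
Final line 1: vxopx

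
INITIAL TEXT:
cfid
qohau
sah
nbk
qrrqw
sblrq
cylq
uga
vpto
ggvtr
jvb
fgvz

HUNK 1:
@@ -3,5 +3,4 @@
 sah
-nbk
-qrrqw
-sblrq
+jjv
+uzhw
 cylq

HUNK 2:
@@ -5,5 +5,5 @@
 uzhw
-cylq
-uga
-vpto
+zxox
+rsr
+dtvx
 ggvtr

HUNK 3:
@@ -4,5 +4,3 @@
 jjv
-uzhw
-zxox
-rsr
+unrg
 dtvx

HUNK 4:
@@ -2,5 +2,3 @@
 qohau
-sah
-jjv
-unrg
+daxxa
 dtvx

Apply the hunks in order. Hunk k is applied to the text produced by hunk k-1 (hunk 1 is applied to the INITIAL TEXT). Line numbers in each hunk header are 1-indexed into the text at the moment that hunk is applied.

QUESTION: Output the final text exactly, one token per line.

Answer: cfid
qohau
daxxa
dtvx
ggvtr
jvb
fgvz

Derivation:
Hunk 1: at line 3 remove [nbk,qrrqw,sblrq] add [jjv,uzhw] -> 11 lines: cfid qohau sah jjv uzhw cylq uga vpto ggvtr jvb fgvz
Hunk 2: at line 5 remove [cylq,uga,vpto] add [zxox,rsr,dtvx] -> 11 lines: cfid qohau sah jjv uzhw zxox rsr dtvx ggvtr jvb fgvz
Hunk 3: at line 4 remove [uzhw,zxox,rsr] add [unrg] -> 9 lines: cfid qohau sah jjv unrg dtvx ggvtr jvb fgvz
Hunk 4: at line 2 remove [sah,jjv,unrg] add [daxxa] -> 7 lines: cfid qohau daxxa dtvx ggvtr jvb fgvz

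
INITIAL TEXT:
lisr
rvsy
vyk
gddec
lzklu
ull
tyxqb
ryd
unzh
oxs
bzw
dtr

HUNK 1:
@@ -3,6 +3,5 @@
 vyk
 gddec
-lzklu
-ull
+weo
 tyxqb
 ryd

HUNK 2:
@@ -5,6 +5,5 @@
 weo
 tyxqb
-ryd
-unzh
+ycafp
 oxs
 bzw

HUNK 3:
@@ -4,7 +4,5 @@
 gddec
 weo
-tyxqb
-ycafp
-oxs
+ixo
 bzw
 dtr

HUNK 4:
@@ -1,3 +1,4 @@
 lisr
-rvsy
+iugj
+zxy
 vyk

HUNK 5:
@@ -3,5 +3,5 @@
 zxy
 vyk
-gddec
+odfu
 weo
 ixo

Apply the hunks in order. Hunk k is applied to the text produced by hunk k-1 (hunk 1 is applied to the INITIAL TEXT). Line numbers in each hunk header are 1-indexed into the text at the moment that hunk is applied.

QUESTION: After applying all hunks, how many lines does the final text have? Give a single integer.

Answer: 9

Derivation:
Hunk 1: at line 3 remove [lzklu,ull] add [weo] -> 11 lines: lisr rvsy vyk gddec weo tyxqb ryd unzh oxs bzw dtr
Hunk 2: at line 5 remove [ryd,unzh] add [ycafp] -> 10 lines: lisr rvsy vyk gddec weo tyxqb ycafp oxs bzw dtr
Hunk 3: at line 4 remove [tyxqb,ycafp,oxs] add [ixo] -> 8 lines: lisr rvsy vyk gddec weo ixo bzw dtr
Hunk 4: at line 1 remove [rvsy] add [iugj,zxy] -> 9 lines: lisr iugj zxy vyk gddec weo ixo bzw dtr
Hunk 5: at line 3 remove [gddec] add [odfu] -> 9 lines: lisr iugj zxy vyk odfu weo ixo bzw dtr
Final line count: 9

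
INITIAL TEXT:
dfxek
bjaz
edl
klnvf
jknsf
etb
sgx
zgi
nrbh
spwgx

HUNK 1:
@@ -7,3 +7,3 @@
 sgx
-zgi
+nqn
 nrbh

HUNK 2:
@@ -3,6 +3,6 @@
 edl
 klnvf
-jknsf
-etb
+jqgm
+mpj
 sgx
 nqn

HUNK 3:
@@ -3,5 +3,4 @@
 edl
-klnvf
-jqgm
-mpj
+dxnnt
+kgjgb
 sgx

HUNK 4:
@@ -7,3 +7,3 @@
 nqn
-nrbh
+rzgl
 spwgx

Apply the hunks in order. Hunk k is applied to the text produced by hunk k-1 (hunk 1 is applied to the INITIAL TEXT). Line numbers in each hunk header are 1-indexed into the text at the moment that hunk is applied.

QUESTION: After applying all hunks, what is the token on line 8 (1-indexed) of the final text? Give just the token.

Hunk 1: at line 7 remove [zgi] add [nqn] -> 10 lines: dfxek bjaz edl klnvf jknsf etb sgx nqn nrbh spwgx
Hunk 2: at line 3 remove [jknsf,etb] add [jqgm,mpj] -> 10 lines: dfxek bjaz edl klnvf jqgm mpj sgx nqn nrbh spwgx
Hunk 3: at line 3 remove [klnvf,jqgm,mpj] add [dxnnt,kgjgb] -> 9 lines: dfxek bjaz edl dxnnt kgjgb sgx nqn nrbh spwgx
Hunk 4: at line 7 remove [nrbh] add [rzgl] -> 9 lines: dfxek bjaz edl dxnnt kgjgb sgx nqn rzgl spwgx
Final line 8: rzgl

Answer: rzgl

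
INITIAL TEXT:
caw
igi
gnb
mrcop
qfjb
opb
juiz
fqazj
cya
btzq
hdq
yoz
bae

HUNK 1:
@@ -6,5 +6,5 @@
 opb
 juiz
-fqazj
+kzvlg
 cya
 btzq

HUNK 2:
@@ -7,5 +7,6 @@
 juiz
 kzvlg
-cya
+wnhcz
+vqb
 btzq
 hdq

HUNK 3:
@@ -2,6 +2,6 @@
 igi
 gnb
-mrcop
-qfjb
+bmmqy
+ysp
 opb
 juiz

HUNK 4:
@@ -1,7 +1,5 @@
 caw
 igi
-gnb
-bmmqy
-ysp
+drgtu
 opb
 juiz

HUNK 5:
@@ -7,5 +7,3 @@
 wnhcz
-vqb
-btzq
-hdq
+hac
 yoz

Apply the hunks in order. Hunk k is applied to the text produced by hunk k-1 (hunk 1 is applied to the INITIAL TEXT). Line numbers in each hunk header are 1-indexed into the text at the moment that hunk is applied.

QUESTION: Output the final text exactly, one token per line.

Hunk 1: at line 6 remove [fqazj] add [kzvlg] -> 13 lines: caw igi gnb mrcop qfjb opb juiz kzvlg cya btzq hdq yoz bae
Hunk 2: at line 7 remove [cya] add [wnhcz,vqb] -> 14 lines: caw igi gnb mrcop qfjb opb juiz kzvlg wnhcz vqb btzq hdq yoz bae
Hunk 3: at line 2 remove [mrcop,qfjb] add [bmmqy,ysp] -> 14 lines: caw igi gnb bmmqy ysp opb juiz kzvlg wnhcz vqb btzq hdq yoz bae
Hunk 4: at line 1 remove [gnb,bmmqy,ysp] add [drgtu] -> 12 lines: caw igi drgtu opb juiz kzvlg wnhcz vqb btzq hdq yoz bae
Hunk 5: at line 7 remove [vqb,btzq,hdq] add [hac] -> 10 lines: caw igi drgtu opb juiz kzvlg wnhcz hac yoz bae

Answer: caw
igi
drgtu
opb
juiz
kzvlg
wnhcz
hac
yoz
bae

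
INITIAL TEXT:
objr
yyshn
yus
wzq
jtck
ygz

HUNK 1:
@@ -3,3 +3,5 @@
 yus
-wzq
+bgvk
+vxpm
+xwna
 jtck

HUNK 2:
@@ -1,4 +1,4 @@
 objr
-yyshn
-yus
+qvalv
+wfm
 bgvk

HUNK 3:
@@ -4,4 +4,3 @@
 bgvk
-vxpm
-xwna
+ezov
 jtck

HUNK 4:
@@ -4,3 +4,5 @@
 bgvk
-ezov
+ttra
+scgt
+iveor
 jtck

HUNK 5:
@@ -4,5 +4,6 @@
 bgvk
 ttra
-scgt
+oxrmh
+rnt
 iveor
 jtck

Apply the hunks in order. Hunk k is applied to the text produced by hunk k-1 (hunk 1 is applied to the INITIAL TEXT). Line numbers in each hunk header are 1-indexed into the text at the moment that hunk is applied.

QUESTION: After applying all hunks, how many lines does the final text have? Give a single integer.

Answer: 10

Derivation:
Hunk 1: at line 3 remove [wzq] add [bgvk,vxpm,xwna] -> 8 lines: objr yyshn yus bgvk vxpm xwna jtck ygz
Hunk 2: at line 1 remove [yyshn,yus] add [qvalv,wfm] -> 8 lines: objr qvalv wfm bgvk vxpm xwna jtck ygz
Hunk 3: at line 4 remove [vxpm,xwna] add [ezov] -> 7 lines: objr qvalv wfm bgvk ezov jtck ygz
Hunk 4: at line 4 remove [ezov] add [ttra,scgt,iveor] -> 9 lines: objr qvalv wfm bgvk ttra scgt iveor jtck ygz
Hunk 5: at line 4 remove [scgt] add [oxrmh,rnt] -> 10 lines: objr qvalv wfm bgvk ttra oxrmh rnt iveor jtck ygz
Final line count: 10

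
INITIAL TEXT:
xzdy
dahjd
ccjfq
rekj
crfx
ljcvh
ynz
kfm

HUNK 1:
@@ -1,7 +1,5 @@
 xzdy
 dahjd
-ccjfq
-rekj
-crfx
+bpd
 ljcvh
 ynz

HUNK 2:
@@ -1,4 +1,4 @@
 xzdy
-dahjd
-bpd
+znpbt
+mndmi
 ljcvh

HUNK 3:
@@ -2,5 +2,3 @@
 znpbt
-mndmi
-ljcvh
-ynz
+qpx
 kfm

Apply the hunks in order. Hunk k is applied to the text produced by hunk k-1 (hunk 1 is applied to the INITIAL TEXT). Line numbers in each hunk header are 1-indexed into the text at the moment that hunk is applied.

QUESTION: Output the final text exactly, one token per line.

Answer: xzdy
znpbt
qpx
kfm

Derivation:
Hunk 1: at line 1 remove [ccjfq,rekj,crfx] add [bpd] -> 6 lines: xzdy dahjd bpd ljcvh ynz kfm
Hunk 2: at line 1 remove [dahjd,bpd] add [znpbt,mndmi] -> 6 lines: xzdy znpbt mndmi ljcvh ynz kfm
Hunk 3: at line 2 remove [mndmi,ljcvh,ynz] add [qpx] -> 4 lines: xzdy znpbt qpx kfm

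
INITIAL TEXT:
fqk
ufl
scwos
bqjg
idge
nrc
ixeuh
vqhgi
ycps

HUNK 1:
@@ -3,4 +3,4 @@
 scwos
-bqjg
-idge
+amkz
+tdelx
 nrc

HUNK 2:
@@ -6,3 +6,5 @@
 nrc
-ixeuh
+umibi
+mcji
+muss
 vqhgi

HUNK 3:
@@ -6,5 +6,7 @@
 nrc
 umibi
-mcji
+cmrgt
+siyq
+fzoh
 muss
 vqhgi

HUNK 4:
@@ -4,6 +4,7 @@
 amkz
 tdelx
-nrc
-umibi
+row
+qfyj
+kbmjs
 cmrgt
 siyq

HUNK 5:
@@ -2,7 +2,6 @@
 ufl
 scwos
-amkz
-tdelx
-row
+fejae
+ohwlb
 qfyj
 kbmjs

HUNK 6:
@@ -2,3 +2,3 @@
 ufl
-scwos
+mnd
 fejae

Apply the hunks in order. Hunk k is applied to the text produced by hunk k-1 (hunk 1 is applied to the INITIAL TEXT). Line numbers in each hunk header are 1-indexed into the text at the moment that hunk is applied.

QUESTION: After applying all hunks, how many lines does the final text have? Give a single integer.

Hunk 1: at line 3 remove [bqjg,idge] add [amkz,tdelx] -> 9 lines: fqk ufl scwos amkz tdelx nrc ixeuh vqhgi ycps
Hunk 2: at line 6 remove [ixeuh] add [umibi,mcji,muss] -> 11 lines: fqk ufl scwos amkz tdelx nrc umibi mcji muss vqhgi ycps
Hunk 3: at line 6 remove [mcji] add [cmrgt,siyq,fzoh] -> 13 lines: fqk ufl scwos amkz tdelx nrc umibi cmrgt siyq fzoh muss vqhgi ycps
Hunk 4: at line 4 remove [nrc,umibi] add [row,qfyj,kbmjs] -> 14 lines: fqk ufl scwos amkz tdelx row qfyj kbmjs cmrgt siyq fzoh muss vqhgi ycps
Hunk 5: at line 2 remove [amkz,tdelx,row] add [fejae,ohwlb] -> 13 lines: fqk ufl scwos fejae ohwlb qfyj kbmjs cmrgt siyq fzoh muss vqhgi ycps
Hunk 6: at line 2 remove [scwos] add [mnd] -> 13 lines: fqk ufl mnd fejae ohwlb qfyj kbmjs cmrgt siyq fzoh muss vqhgi ycps
Final line count: 13

Answer: 13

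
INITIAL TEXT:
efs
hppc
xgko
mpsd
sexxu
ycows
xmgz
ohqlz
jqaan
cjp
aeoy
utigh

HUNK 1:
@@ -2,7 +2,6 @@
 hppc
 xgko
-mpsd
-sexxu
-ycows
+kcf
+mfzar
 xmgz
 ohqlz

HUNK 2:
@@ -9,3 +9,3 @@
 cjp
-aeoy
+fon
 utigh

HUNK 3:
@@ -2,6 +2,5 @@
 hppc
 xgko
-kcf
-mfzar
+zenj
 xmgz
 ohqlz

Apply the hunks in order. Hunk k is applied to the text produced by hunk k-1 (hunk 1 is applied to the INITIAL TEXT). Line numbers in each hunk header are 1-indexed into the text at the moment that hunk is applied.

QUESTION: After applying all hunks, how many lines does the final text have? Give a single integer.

Answer: 10

Derivation:
Hunk 1: at line 2 remove [mpsd,sexxu,ycows] add [kcf,mfzar] -> 11 lines: efs hppc xgko kcf mfzar xmgz ohqlz jqaan cjp aeoy utigh
Hunk 2: at line 9 remove [aeoy] add [fon] -> 11 lines: efs hppc xgko kcf mfzar xmgz ohqlz jqaan cjp fon utigh
Hunk 3: at line 2 remove [kcf,mfzar] add [zenj] -> 10 lines: efs hppc xgko zenj xmgz ohqlz jqaan cjp fon utigh
Final line count: 10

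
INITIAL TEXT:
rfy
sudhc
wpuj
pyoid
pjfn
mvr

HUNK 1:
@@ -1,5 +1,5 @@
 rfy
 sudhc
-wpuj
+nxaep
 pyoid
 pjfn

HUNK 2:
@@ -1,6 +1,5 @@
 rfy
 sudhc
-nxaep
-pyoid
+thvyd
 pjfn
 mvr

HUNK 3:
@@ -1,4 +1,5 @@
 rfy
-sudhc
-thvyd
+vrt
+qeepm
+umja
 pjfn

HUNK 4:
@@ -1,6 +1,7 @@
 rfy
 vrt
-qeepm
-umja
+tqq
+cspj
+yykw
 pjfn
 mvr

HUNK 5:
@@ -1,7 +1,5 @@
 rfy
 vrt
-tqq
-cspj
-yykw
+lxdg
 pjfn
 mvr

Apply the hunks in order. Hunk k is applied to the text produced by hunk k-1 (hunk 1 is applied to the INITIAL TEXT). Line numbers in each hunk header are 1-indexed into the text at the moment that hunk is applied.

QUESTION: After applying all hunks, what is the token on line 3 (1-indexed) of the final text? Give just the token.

Hunk 1: at line 1 remove [wpuj] add [nxaep] -> 6 lines: rfy sudhc nxaep pyoid pjfn mvr
Hunk 2: at line 1 remove [nxaep,pyoid] add [thvyd] -> 5 lines: rfy sudhc thvyd pjfn mvr
Hunk 3: at line 1 remove [sudhc,thvyd] add [vrt,qeepm,umja] -> 6 lines: rfy vrt qeepm umja pjfn mvr
Hunk 4: at line 1 remove [qeepm,umja] add [tqq,cspj,yykw] -> 7 lines: rfy vrt tqq cspj yykw pjfn mvr
Hunk 5: at line 1 remove [tqq,cspj,yykw] add [lxdg] -> 5 lines: rfy vrt lxdg pjfn mvr
Final line 3: lxdg

Answer: lxdg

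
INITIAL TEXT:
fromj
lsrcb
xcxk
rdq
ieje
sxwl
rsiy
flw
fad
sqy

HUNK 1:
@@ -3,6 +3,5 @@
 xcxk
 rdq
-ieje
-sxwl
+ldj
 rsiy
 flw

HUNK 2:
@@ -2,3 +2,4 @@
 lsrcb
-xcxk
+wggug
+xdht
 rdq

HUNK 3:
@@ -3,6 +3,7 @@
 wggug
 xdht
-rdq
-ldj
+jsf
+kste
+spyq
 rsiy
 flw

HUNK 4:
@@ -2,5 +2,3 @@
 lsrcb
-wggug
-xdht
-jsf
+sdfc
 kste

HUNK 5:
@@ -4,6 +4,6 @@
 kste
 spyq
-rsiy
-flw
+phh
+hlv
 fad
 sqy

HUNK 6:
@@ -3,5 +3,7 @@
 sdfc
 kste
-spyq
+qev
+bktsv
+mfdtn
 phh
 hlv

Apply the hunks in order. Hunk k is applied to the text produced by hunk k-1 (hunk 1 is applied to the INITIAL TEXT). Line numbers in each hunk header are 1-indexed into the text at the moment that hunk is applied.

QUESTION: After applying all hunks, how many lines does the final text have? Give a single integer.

Answer: 11

Derivation:
Hunk 1: at line 3 remove [ieje,sxwl] add [ldj] -> 9 lines: fromj lsrcb xcxk rdq ldj rsiy flw fad sqy
Hunk 2: at line 2 remove [xcxk] add [wggug,xdht] -> 10 lines: fromj lsrcb wggug xdht rdq ldj rsiy flw fad sqy
Hunk 3: at line 3 remove [rdq,ldj] add [jsf,kste,spyq] -> 11 lines: fromj lsrcb wggug xdht jsf kste spyq rsiy flw fad sqy
Hunk 4: at line 2 remove [wggug,xdht,jsf] add [sdfc] -> 9 lines: fromj lsrcb sdfc kste spyq rsiy flw fad sqy
Hunk 5: at line 4 remove [rsiy,flw] add [phh,hlv] -> 9 lines: fromj lsrcb sdfc kste spyq phh hlv fad sqy
Hunk 6: at line 3 remove [spyq] add [qev,bktsv,mfdtn] -> 11 lines: fromj lsrcb sdfc kste qev bktsv mfdtn phh hlv fad sqy
Final line count: 11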